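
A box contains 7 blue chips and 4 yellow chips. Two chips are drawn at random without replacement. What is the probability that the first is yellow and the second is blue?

14/55

Chain rule:
P = 4/11 × 7/10 = 28/110 = 14/55.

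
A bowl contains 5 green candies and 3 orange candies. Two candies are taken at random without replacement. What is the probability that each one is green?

P(all green) = 5/8 × 4/7 = 20/56 = 5/14.

5/14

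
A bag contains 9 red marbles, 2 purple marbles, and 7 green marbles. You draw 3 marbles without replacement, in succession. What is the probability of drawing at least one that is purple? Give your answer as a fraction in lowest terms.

16/51

P(no purple) = 16/18 × 15/17 × 14/16 = 3360/4896 = 35/51.
P(at least one) = 1 − 35/51 = 16/51.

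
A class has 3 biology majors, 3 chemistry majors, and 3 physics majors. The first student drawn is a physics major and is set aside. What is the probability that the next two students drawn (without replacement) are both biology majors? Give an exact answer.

3/28

With the first student removed, 3 biology majors remain out of 8.
P = 3/8 × 2/7 = 6/56 = 3/28.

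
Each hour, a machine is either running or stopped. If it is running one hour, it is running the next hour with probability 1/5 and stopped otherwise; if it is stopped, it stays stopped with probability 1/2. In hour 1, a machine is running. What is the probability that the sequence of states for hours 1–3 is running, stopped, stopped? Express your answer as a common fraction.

Hour 1 is given. For each transition, use the conditional probability from the current state:
P(stopped | running) = 4/5; P(stopped | stopped) = 1/2.
P = 4/5 × 1/2 = 4/10 = 2/5.

2/5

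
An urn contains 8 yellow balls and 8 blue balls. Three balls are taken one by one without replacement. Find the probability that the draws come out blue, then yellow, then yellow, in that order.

Chain rule:
P = 8/16 × 8/15 × 7/14 = 448/3360 = 2/15.

2/15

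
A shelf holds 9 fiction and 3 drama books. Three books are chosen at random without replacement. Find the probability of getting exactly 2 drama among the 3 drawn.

One ordering (drama drawn first) has probability 3/12 × 2/11 × 9/10 = 54/1320 = 9/220.
There are C(3,2) = 3 such orderings, each equally likely, so P = 3 × 9/220 = 27/220.

27/220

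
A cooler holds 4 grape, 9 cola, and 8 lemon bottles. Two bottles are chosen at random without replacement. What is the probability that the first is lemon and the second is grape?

Chain rule:
P = 8/21 × 4/20 = 32/420 = 8/105.

8/105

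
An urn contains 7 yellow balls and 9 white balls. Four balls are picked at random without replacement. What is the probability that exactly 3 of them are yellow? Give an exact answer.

9/52

One ordering (yellow drawn first) has probability 7/16 × 6/15 × 5/14 × 9/13 = 1890/43680 = 9/208.
There are C(4,3) = 4 such orderings, each equally likely, so P = 4 × 9/208 = 9/52.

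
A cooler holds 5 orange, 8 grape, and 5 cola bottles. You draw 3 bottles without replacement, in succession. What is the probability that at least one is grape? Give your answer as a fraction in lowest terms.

29/34

P(no grape) = 10/18 × 9/17 × 8/16 = 720/4896 = 5/34.
P(at least one) = 1 − 5/34 = 29/34.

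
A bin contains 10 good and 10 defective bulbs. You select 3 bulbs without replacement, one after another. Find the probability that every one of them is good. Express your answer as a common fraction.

P(every draw is good) = 10/20 × 9/19 × 8/18 = 720/6840 = 2/19.

2/19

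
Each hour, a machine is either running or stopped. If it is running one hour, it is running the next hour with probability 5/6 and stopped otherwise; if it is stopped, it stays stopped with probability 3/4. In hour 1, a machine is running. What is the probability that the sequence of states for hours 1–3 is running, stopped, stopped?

Hour 1 is given. For each transition, use the conditional probability from the current state:
P(stopped | running) = 1/6; P(stopped | stopped) = 3/4.
P = 1/6 × 3/4 = 3/24 = 1/8.

1/8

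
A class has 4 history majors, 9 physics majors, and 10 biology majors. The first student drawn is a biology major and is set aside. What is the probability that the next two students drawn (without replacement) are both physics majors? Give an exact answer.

12/77

After the first draw, 9 of the remaining 22 students are physics majors.
P = 9/22 × 8/21 = 72/462 = 12/77.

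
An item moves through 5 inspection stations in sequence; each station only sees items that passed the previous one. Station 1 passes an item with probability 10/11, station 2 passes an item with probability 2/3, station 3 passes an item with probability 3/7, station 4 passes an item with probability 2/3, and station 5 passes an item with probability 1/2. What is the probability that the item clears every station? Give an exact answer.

20/231

Multiplying along the chain,
P = 10/11 × 2/3 × 3/7 × 2/3 × 1/2 = 120/1386 = 20/231.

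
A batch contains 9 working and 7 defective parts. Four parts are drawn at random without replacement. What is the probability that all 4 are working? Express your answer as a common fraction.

9/130

P = 9/16 × 8/15 × 7/14 × 6/13 = 3024/43680 = 9/130.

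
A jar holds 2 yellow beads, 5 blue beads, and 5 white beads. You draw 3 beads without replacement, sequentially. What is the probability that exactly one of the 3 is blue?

21/44

One ordering (blue drawn first) has probability 5/12 × 7/11 × 6/10 = 210/1320 = 7/44.
There are C(3,1) = 3 such orderings, each equally likely, so P = 3 × 7/44 = 21/44.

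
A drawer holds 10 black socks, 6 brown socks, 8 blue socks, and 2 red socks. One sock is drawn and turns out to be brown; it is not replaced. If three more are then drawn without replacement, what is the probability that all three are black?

After the first draw, 10 of the remaining 25 socks are black.
P = 10/25 × 9/24 × 8/23 = 720/13800 = 6/115.

6/115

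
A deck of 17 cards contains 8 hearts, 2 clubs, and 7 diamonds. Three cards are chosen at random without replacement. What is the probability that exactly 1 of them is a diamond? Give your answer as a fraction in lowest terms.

One ordering (a diamond drawn first) has probability 7/17 × 10/16 × 9/15 = 630/4080 = 21/136.
There are C(3,1) = 3 such orderings, each equally likely, so P = 3 × 21/136 = 63/136.

63/136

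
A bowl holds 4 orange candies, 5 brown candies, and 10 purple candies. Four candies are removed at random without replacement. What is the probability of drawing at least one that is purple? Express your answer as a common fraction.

625/646

P(no purple) = 9/19 × 8/18 × 7/17 × 6/16 = 3024/93024 = 21/646.
P(at least one) = 1 − 21/646 = 625/646.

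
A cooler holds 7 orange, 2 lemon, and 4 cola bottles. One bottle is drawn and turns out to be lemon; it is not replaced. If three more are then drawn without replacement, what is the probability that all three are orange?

7/44

After the first draw, 7 of the remaining 12 bottles are orange.
P = 7/12 × 6/11 × 5/10 = 210/1320 = 7/44.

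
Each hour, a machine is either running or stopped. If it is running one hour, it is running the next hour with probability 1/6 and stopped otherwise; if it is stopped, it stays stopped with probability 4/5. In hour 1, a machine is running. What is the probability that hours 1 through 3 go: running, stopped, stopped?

Hour 1 is given. For each transition, use the conditional probability from the current state:
P(stopped | running) = 5/6; P(stopped | stopped) = 4/5.
P = 5/6 × 4/5 = 20/30 = 2/3.

2/3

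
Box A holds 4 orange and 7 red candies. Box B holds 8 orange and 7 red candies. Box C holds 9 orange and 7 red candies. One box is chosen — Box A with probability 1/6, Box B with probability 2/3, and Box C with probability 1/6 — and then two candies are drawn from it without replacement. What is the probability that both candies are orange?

From Box A: P(both orange) = (4/11)(3/10) = 6/55.
From Box B: P(both orange) = (8/15)(7/14) = 4/15.
From Box C: P(both orange) = (9/16)(8/15) = 3/10.
Total probability = (1/6)(6/55) + (2/3)(4/15) + (1/6)(3/10) = 487/1980.

487/1980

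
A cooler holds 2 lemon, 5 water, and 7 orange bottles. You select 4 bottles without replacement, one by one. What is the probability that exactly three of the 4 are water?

90/1001

One ordering (water drawn first) has probability 5/14 × 4/13 × 3/12 × 9/11 = 540/24024 = 45/2002.
There are C(4,3) = 4 such orderings, each equally likely, so P = 4 × 45/2002 = 90/1001.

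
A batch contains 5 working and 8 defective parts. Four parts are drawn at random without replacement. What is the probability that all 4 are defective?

P = 8/13 × 7/12 × 6/11 × 5/10 = 1680/17160 = 14/143.

14/143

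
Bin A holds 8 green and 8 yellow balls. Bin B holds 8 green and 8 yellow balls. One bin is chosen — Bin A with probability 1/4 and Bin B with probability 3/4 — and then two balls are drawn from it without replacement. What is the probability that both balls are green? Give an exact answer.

From Bin A: P(both green) = (8/16)(7/15) = 7/30.
From Bin B: P(both green) = (8/16)(7/15) = 7/30.
Total probability = (1/4)(7/30) + (3/4)(7/30) = 7/30.

7/30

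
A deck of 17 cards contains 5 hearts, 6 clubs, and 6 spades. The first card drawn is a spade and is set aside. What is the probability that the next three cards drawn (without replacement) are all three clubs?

1/28

With the first card removed, 6 clubs remain out of 16.
P = 6/16 × 5/15 × 4/14 = 120/3360 = 1/28.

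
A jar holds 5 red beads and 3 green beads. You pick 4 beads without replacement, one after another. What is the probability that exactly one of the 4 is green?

3/7

One ordering (green drawn first) has probability 3/8 × 5/7 × 4/6 × 3/5 = 180/1680 = 3/28.
There are C(4,1) = 4 such orderings, each equally likely, so P = 4 × 3/28 = 3/7.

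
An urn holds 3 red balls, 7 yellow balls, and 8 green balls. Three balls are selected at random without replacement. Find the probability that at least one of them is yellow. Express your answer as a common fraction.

P(no yellow) = 11/18 × 10/17 × 9/16 = 990/4896 = 55/272.
P(at least one) = 1 − 55/272 = 217/272.

217/272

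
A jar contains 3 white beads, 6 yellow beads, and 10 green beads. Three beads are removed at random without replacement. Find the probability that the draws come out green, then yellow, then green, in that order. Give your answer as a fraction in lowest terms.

Chain rule:
P = 10/19 × 6/18 × 9/17 = 540/5814 = 30/323.

30/323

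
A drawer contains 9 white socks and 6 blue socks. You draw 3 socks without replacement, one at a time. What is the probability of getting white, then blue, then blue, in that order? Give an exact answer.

9/91

Each draw changes the counts, so multiply the conditional probabilities along the sequence:
P = 9/15 × 6/14 × 5/13 = 270/2730 = 9/91.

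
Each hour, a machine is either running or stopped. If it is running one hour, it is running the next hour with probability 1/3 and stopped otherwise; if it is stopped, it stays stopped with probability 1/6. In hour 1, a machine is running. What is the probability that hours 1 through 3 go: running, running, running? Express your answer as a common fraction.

Hour 1 is given. For each transition, use the conditional probability from the current state:
P(running | running) = 1/3; P(running | running) = 1/3.
P = 1/3 × 1/3 = 1/9.

1/9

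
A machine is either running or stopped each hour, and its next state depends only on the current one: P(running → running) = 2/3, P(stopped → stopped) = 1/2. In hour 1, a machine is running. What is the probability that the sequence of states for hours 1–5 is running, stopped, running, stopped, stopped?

Hour 1 is given. For each transition, use the conditional probability from the current state:
P(stopped | running) = 1/3; P(running | stopped) = 1/2; P(stopped | running) = 1/3; P(stopped | stopped) = 1/2.
P = 1/3 × 1/2 × 1/3 × 1/2 = 1/36.

1/36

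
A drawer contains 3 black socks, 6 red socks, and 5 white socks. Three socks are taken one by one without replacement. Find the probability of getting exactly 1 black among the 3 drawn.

165/364

One ordering (black drawn first) has probability 3/14 × 11/13 × 10/12 = 330/2184 = 55/364.
There are C(3,1) = 3 such orderings, each equally likely, so P = 3 × 55/364 = 165/364.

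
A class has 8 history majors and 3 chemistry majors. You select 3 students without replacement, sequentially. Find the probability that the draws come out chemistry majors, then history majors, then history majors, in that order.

28/165

Each draw changes the counts, so multiply the conditional probabilities along the sequence:
P = 3/11 × 8/10 × 7/9 = 168/990 = 28/165.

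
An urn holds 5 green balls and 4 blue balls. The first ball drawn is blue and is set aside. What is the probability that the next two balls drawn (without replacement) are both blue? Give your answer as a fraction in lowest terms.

3/28

With the first ball removed, 3 blue remain out of 8.
P = 3/8 × 2/7 = 6/56 = 3/28.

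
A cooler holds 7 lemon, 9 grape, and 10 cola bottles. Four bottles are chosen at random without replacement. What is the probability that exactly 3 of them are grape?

One ordering (grape drawn first) has probability 9/26 × 8/25 × 7/24 × 17/23 = 8568/358800 = 357/14950.
There are C(4,3) = 4 such orderings, each equally likely, so P = 4 × 357/14950 = 714/7475.

714/7475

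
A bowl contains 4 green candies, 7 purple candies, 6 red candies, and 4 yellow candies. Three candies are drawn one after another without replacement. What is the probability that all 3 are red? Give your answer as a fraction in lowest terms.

2/133

P(all red) = 6/21 × 5/20 × 4/19 = 120/7980 = 2/133.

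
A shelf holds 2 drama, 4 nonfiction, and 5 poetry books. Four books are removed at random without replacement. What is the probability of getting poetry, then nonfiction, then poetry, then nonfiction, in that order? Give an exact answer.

Chain rule:
P = 5/11 × 4/10 × 4/9 × 3/8 = 240/7920 = 1/33.

1/33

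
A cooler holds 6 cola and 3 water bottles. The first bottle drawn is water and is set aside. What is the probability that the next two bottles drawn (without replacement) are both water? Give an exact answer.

1/28

With the first bottle removed, 2 water remain out of 8.
P = 2/8 × 1/7 = 2/56 = 1/28.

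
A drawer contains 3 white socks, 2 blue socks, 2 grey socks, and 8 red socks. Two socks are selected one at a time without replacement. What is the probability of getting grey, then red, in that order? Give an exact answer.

8/105

Chain rule:
P = 2/15 × 8/14 = 16/210 = 8/105.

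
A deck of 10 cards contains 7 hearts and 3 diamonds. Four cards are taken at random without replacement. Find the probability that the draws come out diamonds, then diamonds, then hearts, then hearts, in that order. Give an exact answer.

Each draw changes the counts, so multiply the conditional probabilities along the sequence:
P = 3/10 × 2/9 × 7/8 × 6/7 = 252/5040 = 1/20.

1/20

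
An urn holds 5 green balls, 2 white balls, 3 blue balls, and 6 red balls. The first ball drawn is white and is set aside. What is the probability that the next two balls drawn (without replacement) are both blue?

1/35

After the first draw, 3 of the remaining 15 balls are blue.
P = 3/15 × 2/14 = 6/210 = 1/35.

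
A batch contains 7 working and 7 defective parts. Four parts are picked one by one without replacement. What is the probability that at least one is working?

P(no working) = 7/14 × 6/13 × 5/12 × 4/11 = 840/24024 = 5/143.
P(at least one) = 1 − 5/143 = 138/143.

138/143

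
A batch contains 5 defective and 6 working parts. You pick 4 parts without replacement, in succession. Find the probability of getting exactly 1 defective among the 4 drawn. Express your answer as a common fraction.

10/33

One ordering (defective drawn first) has probability 5/11 × 6/10 × 5/9 × 4/8 = 600/7920 = 5/66.
There are C(4,1) = 4 such orderings, each equally likely, so P = 4 × 5/66 = 10/33.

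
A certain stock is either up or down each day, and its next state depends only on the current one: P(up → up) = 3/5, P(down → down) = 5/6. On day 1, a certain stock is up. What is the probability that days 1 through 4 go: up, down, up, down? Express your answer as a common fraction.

Day 1 is given. For each transition, use the conditional probability from the current state:
P(down | up) = 2/5; P(up | down) = 1/6; P(down | up) = 2/5.
P = 2/5 × 1/6 × 2/5 = 4/150 = 2/75.

2/75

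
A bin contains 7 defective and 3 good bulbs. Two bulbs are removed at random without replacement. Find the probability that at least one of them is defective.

14/15

P(no defective) = 3/10 × 2/9 = 6/90 = 1/15.
P(at least one) = 1 − 1/15 = 14/15.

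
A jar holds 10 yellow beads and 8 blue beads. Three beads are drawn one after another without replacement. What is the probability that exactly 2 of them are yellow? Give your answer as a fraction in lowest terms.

15/34

One ordering (yellow drawn first) has probability 10/18 × 9/17 × 8/16 = 720/4896 = 5/34.
There are C(3,2) = 3 such orderings, each equally likely, so P = 3 × 5/34 = 15/34.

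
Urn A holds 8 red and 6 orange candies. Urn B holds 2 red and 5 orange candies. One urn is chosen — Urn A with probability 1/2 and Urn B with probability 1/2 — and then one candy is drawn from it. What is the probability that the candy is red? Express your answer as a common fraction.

From Urn A: P(red) = 8/14.
From Urn B: P(red) = 2/7.
Total probability = (1/2)(8/14) + (1/2)(2/7) = 3/7.

3/7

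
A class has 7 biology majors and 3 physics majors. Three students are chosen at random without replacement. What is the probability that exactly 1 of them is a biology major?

7/40

One ordering (a biology major drawn first) has probability 7/10 × 3/9 × 2/8 = 42/720 = 7/120.
There are C(3,1) = 3 such orderings, each equally likely, so P = 3 × 7/120 = 7/40.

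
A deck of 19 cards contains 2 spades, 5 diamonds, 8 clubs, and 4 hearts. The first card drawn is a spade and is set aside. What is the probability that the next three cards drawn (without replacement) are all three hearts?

After the first draw, 4 of the remaining 18 cards are hearts.
P = 4/18 × 3/17 × 2/16 = 24/4896 = 1/204.

1/204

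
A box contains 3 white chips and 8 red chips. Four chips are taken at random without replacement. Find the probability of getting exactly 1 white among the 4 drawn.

28/55

One ordering (white drawn first) has probability 3/11 × 8/10 × 7/9 × 6/8 = 1008/7920 = 7/55.
There are C(4,1) = 4 such orderings, each equally likely, so P = 4 × 7/55 = 28/55.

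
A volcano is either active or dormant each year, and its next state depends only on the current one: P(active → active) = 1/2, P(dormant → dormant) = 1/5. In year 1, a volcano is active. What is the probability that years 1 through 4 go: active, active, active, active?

Year 1 is given. For each transition, use the conditional probability from the current state:
P(active | active) = 1/2; P(active | active) = 1/2; P(active | active) = 1/2.
P = 1/2 × 1/2 × 1/2 = 1/8.

1/8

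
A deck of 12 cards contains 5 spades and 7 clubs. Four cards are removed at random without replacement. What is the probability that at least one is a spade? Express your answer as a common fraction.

P(no spades) = 7/12 × 6/11 × 5/10 × 4/9 = 840/11880 = 7/99.
P(at least one) = 1 − 7/99 = 92/99.

92/99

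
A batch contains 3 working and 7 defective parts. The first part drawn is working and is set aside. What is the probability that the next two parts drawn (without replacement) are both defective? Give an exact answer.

7/12

After the first draw, 7 of the remaining 9 parts are defective.
P = 7/9 × 6/8 = 42/72 = 7/12.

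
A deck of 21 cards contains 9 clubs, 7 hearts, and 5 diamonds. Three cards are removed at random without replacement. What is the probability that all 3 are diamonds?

1/133

P(every draw is a diamond) = 5/21 × 4/20 × 3/19 = 60/7980 = 1/133.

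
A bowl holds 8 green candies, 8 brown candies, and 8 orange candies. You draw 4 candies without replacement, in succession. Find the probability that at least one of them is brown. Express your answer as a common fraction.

P(no brown) = 16/24 × 15/23 × 14/22 × 13/21 = 43680/255024 = 130/759.
P(at least one) = 1 − 130/759 = 629/759.

629/759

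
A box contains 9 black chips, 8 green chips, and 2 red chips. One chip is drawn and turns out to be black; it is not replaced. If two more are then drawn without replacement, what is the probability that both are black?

28/153

After the first draw, 8 of the remaining 18 chips are black.
P = 8/18 × 7/17 = 56/306 = 28/153.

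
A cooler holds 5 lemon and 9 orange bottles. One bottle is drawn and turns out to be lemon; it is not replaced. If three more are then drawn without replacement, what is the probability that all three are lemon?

2/143

With the first bottle removed, 4 lemon remain out of 13.
P = 4/13 × 3/12 × 2/11 = 24/1716 = 2/143.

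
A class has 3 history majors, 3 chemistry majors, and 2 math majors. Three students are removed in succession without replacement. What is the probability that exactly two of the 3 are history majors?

One ordering (history majors drawn first) has probability 3/8 × 2/7 × 5/6 = 30/336 = 5/56.
There are C(3,2) = 3 such orderings, each equally likely, so P = 3 × 5/56 = 15/56.

15/56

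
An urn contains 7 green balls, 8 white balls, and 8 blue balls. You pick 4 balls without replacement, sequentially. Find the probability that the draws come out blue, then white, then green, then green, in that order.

Multiply the probability of each draw given the previous ones:
P = 8/23 × 8/22 × 7/21 × 6/20 = 2688/212520 = 16/1265.

16/1265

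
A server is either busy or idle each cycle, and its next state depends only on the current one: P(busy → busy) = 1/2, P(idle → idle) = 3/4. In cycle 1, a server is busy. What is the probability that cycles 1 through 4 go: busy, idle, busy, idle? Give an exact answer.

1/16

Cycle 1 is given. For each transition, use the conditional probability from the current state:
P(idle | busy) = 1/2; P(busy | idle) = 1/4; P(idle | busy) = 1/2.
P = 1/2 × 1/4 × 1/2 = 1/16.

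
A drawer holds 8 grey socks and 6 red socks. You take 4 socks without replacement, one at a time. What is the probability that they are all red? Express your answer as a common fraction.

P = 6/14 × 5/13 × 4/12 × 3/11 = 360/24024 = 15/1001.

15/1001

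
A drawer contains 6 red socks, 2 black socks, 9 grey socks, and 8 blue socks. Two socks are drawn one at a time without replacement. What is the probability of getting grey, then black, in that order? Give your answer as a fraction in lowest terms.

3/100

Chain rule:
P = 9/25 × 2/24 = 18/600 = 3/100.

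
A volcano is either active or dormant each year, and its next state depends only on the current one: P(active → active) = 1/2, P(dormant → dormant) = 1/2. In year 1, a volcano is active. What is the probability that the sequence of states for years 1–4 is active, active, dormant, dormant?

1/8

Year 1 is given. For each transition, use the conditional probability from the current state:
P(active | active) = 1/2; P(dormant | active) = 1/2; P(dormant | dormant) = 1/2.
P = 1/2 × 1/2 × 1/2 = 1/8.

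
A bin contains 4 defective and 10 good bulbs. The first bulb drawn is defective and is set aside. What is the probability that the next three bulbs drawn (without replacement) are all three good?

60/143

With the first bulb removed, 10 good remain out of 13.
P = 10/13 × 9/12 × 8/11 = 720/1716 = 60/143.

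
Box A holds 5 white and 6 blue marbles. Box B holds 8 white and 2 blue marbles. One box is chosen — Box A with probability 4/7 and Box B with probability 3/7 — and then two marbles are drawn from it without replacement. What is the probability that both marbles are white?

428/1155

From Box A: P(both white) = (5/11)(4/10) = 2/11.
From Box B: P(both white) = (8/10)(7/9) = 28/45.
Total probability = (4/7)(2/11) + (3/7)(28/45) = 428/1155.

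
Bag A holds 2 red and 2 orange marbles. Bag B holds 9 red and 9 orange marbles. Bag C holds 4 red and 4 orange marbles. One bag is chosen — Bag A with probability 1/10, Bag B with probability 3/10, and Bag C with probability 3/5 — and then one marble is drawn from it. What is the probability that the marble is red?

1/2

From Bag A: P(red) = 2/4.
From Bag B: P(red) = 9/18.
From Bag C: P(red) = 4/8.
Total probability = (1/10)(2/4) + (3/10)(9/18) + (3/5)(4/8) = 1/2.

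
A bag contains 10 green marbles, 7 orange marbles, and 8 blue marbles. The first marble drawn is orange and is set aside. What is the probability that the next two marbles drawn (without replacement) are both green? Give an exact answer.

After the first draw, 10 of the remaining 24 marbles are green.
P = 10/24 × 9/23 = 90/552 = 15/92.

15/92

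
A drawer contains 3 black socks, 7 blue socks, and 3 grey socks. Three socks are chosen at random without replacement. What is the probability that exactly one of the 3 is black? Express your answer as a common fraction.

One ordering (black drawn first) has probability 3/13 × 10/12 × 9/11 = 270/1716 = 45/286.
There are C(3,1) = 3 such orderings, each equally likely, so P = 3 × 45/286 = 135/286.

135/286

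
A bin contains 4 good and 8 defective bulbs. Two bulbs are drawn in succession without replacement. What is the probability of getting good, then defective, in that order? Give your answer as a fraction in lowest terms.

8/33

Chain rule:
P = 4/12 × 8/11 = 32/132 = 8/33.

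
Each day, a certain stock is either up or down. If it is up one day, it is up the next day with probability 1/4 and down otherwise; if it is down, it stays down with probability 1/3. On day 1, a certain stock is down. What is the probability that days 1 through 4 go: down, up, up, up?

Day 1 is given. For each transition, use the conditional probability from the current state:
P(up | down) = 2/3; P(up | up) = 1/4; P(up | up) = 1/4.
P = 2/3 × 1/4 × 1/4 = 2/48 = 1/24.

1/24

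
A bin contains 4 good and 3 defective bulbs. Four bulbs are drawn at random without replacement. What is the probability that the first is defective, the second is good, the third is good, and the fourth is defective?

3/35

Chain rule:
P = 3/7 × 4/6 × 3/5 × 2/4 = 72/840 = 3/35.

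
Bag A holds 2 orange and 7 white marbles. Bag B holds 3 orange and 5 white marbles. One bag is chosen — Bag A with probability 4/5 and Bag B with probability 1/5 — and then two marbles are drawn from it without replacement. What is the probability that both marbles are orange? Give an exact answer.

From Bag A: P(both orange) = (2/9)(1/8) = 1/36.
From Bag B: P(both orange) = (3/8)(2/7) = 3/28.
Total probability = (4/5)(1/36) + (1/5)(3/28) = 11/252.

11/252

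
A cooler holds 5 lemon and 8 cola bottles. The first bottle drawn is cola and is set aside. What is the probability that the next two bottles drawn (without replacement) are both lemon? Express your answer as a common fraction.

After the first draw, 5 of the remaining 12 bottles are lemon.
P = 5/12 × 4/11 = 20/132 = 5/33.

5/33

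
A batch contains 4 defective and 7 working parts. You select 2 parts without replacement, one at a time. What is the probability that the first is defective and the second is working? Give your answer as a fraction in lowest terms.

14/55

Chain rule:
P = 4/11 × 7/10 = 28/110 = 14/55.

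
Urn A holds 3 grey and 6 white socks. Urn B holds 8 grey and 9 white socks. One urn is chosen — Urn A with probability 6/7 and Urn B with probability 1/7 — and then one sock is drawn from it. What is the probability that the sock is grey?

From Urn A: P(grey) = 3/9.
From Urn B: P(grey) = 8/17.
Total probability = (6/7)(3/9) + (1/7)(8/17) = 6/17.

6/17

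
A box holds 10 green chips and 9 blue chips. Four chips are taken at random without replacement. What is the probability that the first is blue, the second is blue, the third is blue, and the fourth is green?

35/646

Multiply the probability of each draw given the previous ones:
P = 9/19 × 8/18 × 7/17 × 10/16 = 5040/93024 = 35/646.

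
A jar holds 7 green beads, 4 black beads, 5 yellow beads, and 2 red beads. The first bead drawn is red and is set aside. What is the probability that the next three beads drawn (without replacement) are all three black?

With the first bead removed, 4 black remain out of 17.
P = 4/17 × 3/16 × 2/15 = 24/4080 = 1/170.

1/170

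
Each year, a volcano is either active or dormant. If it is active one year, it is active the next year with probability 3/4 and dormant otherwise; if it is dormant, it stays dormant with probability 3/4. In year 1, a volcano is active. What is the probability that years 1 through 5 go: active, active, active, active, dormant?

Year 1 is given. For each transition, use the conditional probability from the current state:
P(active | active) = 3/4; P(active | active) = 3/4; P(active | active) = 3/4; P(dormant | active) = 1/4.
P = 3/4 × 3/4 × 3/4 × 1/4 = 27/256.

27/256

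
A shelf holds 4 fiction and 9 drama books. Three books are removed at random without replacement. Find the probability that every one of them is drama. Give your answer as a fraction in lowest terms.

P(every draw is drama) = 9/13 × 8/12 × 7/11 = 504/1716 = 42/143.

42/143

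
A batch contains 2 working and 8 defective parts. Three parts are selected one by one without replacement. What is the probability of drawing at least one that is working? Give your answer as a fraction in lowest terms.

8/15

P(no working) = 8/10 × 7/9 × 6/8 = 336/720 = 7/15.
P(at least one) = 1 − 7/15 = 8/15.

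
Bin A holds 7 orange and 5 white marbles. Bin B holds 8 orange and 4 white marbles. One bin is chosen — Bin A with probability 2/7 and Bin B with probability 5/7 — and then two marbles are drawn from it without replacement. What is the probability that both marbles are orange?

From Bin A: P(both orange) = (7/12)(6/11) = 7/22.
From Bin B: P(both orange) = (8/12)(7/11) = 14/33.
Total probability = (2/7)(7/22) + (5/7)(14/33) = 13/33.

13/33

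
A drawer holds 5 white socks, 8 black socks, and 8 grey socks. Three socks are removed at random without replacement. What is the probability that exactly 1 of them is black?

312/665

One ordering (black drawn first) has probability 8/21 × 13/20 × 12/19 = 1248/7980 = 104/665.
There are C(3,1) = 3 such orderings, each equally likely, so P = 3 × 104/665 = 312/665.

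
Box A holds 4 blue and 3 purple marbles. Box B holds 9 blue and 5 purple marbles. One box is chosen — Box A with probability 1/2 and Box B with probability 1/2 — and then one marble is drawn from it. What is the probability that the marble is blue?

From Box A: P(blue) = 4/7.
From Box B: P(blue) = 9/14.
Total probability = (1/2)(4/7) + (1/2)(9/14) = 17/28.

17/28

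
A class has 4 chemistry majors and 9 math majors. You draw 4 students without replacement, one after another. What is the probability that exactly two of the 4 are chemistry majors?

One ordering (chemistry majors drawn first) has probability 4/13 × 3/12 × 9/11 × 8/10 = 864/17160 = 36/715.
There are C(4,2) = 6 such orderings, each equally likely, so P = 6 × 36/715 = 216/715.

216/715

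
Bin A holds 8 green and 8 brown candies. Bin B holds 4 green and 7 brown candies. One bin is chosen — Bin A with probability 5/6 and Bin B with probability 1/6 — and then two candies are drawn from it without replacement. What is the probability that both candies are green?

421/1980

From Bin A: P(both green) = (8/16)(7/15) = 7/30.
From Bin B: P(both green) = (4/11)(3/10) = 6/55.
Total probability = (5/6)(7/30) + (1/6)(6/55) = 421/1980.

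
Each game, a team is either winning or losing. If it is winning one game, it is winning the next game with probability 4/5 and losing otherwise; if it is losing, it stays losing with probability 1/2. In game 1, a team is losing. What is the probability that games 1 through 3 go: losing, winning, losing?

Game 1 is given. For each transition, use the conditional probability from the current state:
P(winning | losing) = 1/2; P(losing | winning) = 1/5.
P = 1/2 × 1/5 = 1/10.

1/10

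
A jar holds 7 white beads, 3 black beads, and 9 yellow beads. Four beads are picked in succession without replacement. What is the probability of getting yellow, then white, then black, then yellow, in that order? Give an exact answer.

Each draw changes the counts, so multiply the conditional probabilities along the sequence:
P = 9/19 × 7/18 × 3/17 × 8/16 = 1512/93024 = 21/1292.

21/1292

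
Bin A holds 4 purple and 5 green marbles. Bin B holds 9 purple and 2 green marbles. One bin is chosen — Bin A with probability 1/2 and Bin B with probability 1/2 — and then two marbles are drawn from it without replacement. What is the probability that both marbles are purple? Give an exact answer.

From Bin A: P(both purple) = (4/9)(3/8) = 1/6.
From Bin B: P(both purple) = (9/11)(8/10) = 36/55.
Total probability = (1/2)(1/6) + (1/2)(36/55) = 271/660.

271/660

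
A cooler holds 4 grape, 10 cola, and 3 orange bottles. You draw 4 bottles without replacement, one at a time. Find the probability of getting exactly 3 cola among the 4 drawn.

6/17

One ordering (cola drawn first) has probability 10/17 × 9/16 × 8/15 × 7/14 = 5040/57120 = 3/34.
There are C(4,3) = 4 such orderings, each equally likely, so P = 4 × 3/34 = 6/17.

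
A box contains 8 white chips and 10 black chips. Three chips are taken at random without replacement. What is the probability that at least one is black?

95/102

P(no black) = 8/18 × 7/17 × 6/16 = 336/4896 = 7/102.
P(at least one) = 1 − 7/102 = 95/102.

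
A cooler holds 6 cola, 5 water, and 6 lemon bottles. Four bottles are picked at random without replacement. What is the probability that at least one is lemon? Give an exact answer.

P(no lemon) = 11/17 × 10/16 × 9/15 × 8/14 = 7920/57120 = 33/238.
P(at least one) = 1 − 33/238 = 205/238.

205/238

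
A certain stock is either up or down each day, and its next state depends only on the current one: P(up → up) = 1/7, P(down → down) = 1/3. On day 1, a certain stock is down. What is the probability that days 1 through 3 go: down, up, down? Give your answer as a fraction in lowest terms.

Day 1 is given. For each transition, use the conditional probability from the current state:
P(up | down) = 2/3; P(down | up) = 6/7.
P = 2/3 × 6/7 = 12/21 = 4/7.

4/7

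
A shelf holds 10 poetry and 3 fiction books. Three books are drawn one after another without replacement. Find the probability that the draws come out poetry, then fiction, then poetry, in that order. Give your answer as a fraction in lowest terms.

Chain rule:
P = 10/13 × 3/12 × 9/11 = 270/1716 = 45/286.

45/286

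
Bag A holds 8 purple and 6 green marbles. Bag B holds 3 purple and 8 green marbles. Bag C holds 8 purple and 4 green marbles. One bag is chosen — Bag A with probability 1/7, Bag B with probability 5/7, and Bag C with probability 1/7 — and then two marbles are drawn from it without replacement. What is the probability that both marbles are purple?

431/3003

From Bag A: P(both purple) = (8/14)(7/13) = 4/13.
From Bag B: P(both purple) = (3/11)(2/10) = 3/55.
From Bag C: P(both purple) = (8/12)(7/11) = 14/33.
Total probability = (1/7)(4/13) + (5/7)(3/55) + (1/7)(14/33) = 431/3003.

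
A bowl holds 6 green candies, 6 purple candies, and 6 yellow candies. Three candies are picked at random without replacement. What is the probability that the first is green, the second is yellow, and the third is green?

5/136

Each draw changes the counts, so multiply the conditional probabilities along the sequence:
P = 6/18 × 6/17 × 5/16 = 180/4896 = 5/136.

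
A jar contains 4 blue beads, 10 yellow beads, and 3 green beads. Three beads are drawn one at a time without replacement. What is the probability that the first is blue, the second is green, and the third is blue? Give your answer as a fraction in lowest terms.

3/340

Multiply the probability of each draw given the previous ones:
P = 4/17 × 3/16 × 3/15 = 36/4080 = 3/340.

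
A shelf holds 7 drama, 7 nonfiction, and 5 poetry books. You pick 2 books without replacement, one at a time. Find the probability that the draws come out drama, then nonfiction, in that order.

Multiply the probability of each draw given the previous ones:
P = 7/19 × 7/18 = 49/342.

49/342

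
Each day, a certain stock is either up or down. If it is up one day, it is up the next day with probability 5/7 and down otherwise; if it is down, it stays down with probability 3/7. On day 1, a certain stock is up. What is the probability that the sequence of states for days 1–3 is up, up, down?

Day 1 is given. For each transition, use the conditional probability from the current state:
P(up | up) = 5/7; P(down | up) = 2/7.
P = 5/7 × 2/7 = 10/49.

10/49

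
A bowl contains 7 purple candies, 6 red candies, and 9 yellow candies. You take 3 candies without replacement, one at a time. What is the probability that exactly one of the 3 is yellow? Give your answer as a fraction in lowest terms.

One ordering (yellow drawn first) has probability 9/22 × 13/21 × 12/20 = 1404/9240 = 117/770.
There are C(3,1) = 3 such orderings, each equally likely, so P = 3 × 117/770 = 351/770.

351/770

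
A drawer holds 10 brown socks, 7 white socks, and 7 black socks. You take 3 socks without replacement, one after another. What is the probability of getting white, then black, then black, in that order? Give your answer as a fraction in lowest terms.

49/2024

Chain rule:
P = 7/24 × 7/23 × 6/22 = 294/12144 = 49/2024.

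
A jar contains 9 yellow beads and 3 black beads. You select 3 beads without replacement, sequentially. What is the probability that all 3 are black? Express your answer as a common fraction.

1/220

P(all black) = 3/12 × 2/11 × 1/10 = 6/1320 = 1/220.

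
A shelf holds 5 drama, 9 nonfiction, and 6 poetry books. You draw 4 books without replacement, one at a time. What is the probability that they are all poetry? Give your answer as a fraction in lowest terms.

1/323

P = 6/20 × 5/19 × 4/18 × 3/17 = 360/116280 = 1/323.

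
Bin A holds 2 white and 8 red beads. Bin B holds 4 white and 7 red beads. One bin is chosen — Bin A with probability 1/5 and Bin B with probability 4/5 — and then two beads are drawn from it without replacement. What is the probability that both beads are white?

From Bin A: P(both white) = (2/10)(1/9) = 1/45.
From Bin B: P(both white) = (4/11)(3/10) = 6/55.
Total probability = (1/5)(1/45) + (4/5)(6/55) = 227/2475.

227/2475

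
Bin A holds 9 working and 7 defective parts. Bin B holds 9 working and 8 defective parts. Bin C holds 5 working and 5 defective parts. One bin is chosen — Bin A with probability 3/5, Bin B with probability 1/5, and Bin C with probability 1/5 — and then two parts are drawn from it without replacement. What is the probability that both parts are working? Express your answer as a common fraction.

From Bin A: P(both working) = (9/16)(8/15) = 3/10.
From Bin B: P(both working) = (9/17)(8/16) = 9/34.
From Bin C: P(both working) = (5/10)(4/9) = 2/9.
Total probability = (3/5)(3/10) + (1/5)(9/34) + (1/5)(2/9) = 1061/3825.

1061/3825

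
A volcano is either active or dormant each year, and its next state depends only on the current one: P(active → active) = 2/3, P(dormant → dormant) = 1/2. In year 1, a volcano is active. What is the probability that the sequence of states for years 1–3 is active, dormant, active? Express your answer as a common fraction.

Year 1 is given. For each transition, use the conditional probability from the current state:
P(dormant | active) = 1/3; P(active | dormant) = 1/2.
P = 1/3 × 1/2 = 1/6.

1/6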